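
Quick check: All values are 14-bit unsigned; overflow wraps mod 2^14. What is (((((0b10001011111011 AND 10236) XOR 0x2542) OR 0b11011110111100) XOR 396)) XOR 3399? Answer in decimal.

15221

0b10001011111011 = 10001011111011
10236 = 10011111111100
→ AND → 10001011111000 = 8952
0x2542 = 10010101000010
→ XOR → 00011110111010 = 1978
0b11011110111100 = 11011110111100
→ OR → 11011110111110 = 14270
396 = 00000110001100
→ XOR → 11011000110010 = 13874
3399 = 00110101000111
→ XOR → 11101101110101 = 15221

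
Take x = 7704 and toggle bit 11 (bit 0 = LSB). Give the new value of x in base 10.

x = 1111000011000
bit 11 is currently 1; toggle it via x ^ (1 << 11) = x ^ 2048
→ 1011000011000 = 5656

5656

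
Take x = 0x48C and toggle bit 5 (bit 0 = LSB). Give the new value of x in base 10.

x = 0010010001100
bit 5 is currently 0; toggle it via x ^ (1 << 5) = x ^ 32
→ 0010010101100 = 1196

1196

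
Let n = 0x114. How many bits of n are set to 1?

0x114 = 100010100
Count the 1s: 1 + 1 + 1 = 3

3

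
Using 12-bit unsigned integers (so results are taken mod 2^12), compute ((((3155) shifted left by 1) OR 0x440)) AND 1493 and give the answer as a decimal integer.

3155 = 110001010011
→ shifted left by 1 (mod 2^12) → 100010100110 = 2214
0x440 = 010001000000
→ OR → 110011100110 = 3302
1493 = 010111010101
→ AND → 010011000100 = 1220

1220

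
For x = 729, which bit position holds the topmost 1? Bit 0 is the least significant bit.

9

729 = 1011011001
The topmost 1 is at position 9 (since 2^9 = 512 ≤ 729 < 1024).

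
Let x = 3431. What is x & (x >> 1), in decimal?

x = 110101100111 = 3431
x>>1 = 011010110011
AND  = 010000100011 = 1059
(x & (x >> 1) has a 1 wherever x has two consecutive 1 bits.)

1059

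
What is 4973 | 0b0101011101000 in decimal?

7149

4973 = 1001101101101
b = 0101011101000
 OR → 1101111101101 = 7149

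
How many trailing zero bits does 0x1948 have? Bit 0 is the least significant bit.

3

0x1948 = 1100101001000
Trailing zeros: 3, so the lowest set bit is bit 3 (value 8).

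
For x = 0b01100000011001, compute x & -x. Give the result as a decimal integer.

1

x = 1100000011001 = 6169
-x (two's complement) = …0011111100111
AND   = 0000000000001 = 1
(x & -x isolates the lowest set bit of x.)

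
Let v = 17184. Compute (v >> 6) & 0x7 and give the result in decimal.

4

v = 100001100100000
Shift right by 6: 100001100
Mask low 3 bits: 100 = 4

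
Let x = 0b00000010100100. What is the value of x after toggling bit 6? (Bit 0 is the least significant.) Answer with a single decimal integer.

x = 00000010100100
bit 6 is currently 0; toggle it via x ^ (1 << 6) = x ^ 64
→ 00000011100100 = 228

228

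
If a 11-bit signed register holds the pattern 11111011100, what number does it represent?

pattern = 11111011100 (MSB is 1 ⇒ negative)
Invert: 00000100011, add 1 → 00000100100 = 36, so the value is -36.
(Equivalently: 2012 - 2^11 = 2012 - 2048 = -36.)

-36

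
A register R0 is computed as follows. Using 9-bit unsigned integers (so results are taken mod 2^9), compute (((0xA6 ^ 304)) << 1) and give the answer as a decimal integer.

300

0xA6 = 010100110
304 = 100110000
→ ^ → 110010110 = 406
→ << 1 (mod 2^9) → 100101100 = 300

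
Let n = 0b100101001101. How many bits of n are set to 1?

6

n = 100101001101
Count the 1s: 1 + 1 + 1 + 1 + 1 + 1 = 6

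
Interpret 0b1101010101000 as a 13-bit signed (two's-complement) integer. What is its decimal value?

pattern = 1101010101000 (MSB is 1 ⇒ negative)
Invert: 0010101010111, add 1 → 0010101011000 = 1368, so the value is -1368.
(Equivalently: 6824 - 2^13 = 6824 - 8192 = -1368.)

-1368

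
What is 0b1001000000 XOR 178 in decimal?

754

a = 1001000000
178 = 0010110010
XOR → 1011110010 = 754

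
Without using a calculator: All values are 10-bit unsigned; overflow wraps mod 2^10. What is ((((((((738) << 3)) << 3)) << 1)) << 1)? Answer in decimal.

512

738 = 1011100010
→ << 3 (mod 2^10) → 1100010000 = 784
→ << 3 (mod 2^10) → 0010000000 = 128
→ << 1 (mod 2^10) → 0100000000 = 256
→ << 1 (mod 2^10) → 1000000000 = 512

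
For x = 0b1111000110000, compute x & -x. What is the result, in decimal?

16

x = 1111000110000 = 7728
-x (two's complement) = …0000111010000
AND   = 0000000010000 = 16
(x & -x isolates the lowest set bit of x.)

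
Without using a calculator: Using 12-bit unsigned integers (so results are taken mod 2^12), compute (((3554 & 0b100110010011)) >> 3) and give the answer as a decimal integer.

304

3554 = 110111100010
0b100110010011 = 100110010011
→ & → 100110000010 = 2434
→ >> 3 → 000100110000 = 304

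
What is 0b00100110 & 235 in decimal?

a = 00100110
235 = 11101011
AND → 00100010 = 34

34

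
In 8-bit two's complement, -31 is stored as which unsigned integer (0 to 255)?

31 in 8 bits: 00011111
Invert: 11100000
Add 1:  11100001 = 225
(Check: 2^8 - 31 = 256 - 31 = 225.)

225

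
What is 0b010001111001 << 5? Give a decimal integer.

36640

x = 0000010001111001
shift left by 5 → 1000111100100000 = 36640
(equivalently, 1145 × 2^5 = 1145 × 32)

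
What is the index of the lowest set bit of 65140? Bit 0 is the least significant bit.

2

65140 = 1111111001110100
Trailing zeros: 2, so the lowest set bit is bit 2 (value 4).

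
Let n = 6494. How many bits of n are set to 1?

8

6494 = 1100101011110
Count the 1s: 1 + 1 + 1 + 1 + 1 + 1 + 1 + 1 = 8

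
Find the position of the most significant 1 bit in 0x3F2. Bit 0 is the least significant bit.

9

0x3F2 = 1111110010
The topmost 1 is at position 9 (since 2^9 = 512 ≤ 1010 < 1024).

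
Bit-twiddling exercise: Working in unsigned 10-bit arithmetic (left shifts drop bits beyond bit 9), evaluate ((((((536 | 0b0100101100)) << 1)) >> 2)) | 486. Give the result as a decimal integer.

510

536 = 1000011000
0b0100101100 = 0100101100
→ | → 1100111100 = 828
→ << 1 (mod 2^10) → 1001111000 = 632
→ >> 2 → 0010011110 = 158
486 = 0111100110
→ | → 0111111110 = 510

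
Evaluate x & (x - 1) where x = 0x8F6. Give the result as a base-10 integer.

2292

x = 100011110110 = 2294
x - 1 = 100011110101
AND   = 100011110100 = 2292
(x & (x - 1) clears the lowest set bit of x.)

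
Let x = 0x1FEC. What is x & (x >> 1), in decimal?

x = 1111111101100 = 8172
x>>1 = 0111111110110
AND  = 0111111100100 = 4068
(x & (x >> 1) has a 1 wherever x has two consecutive 1 bits.)

4068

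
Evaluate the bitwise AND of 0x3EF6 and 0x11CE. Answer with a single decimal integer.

4294

0x3EF6 = 11111011110110
0x11CE = 01000111001110
AND → 01000011000110 = 4294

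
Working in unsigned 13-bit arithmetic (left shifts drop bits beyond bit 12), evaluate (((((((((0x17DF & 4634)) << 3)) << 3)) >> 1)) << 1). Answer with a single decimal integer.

0x17DF = 1011111011111
4634 = 1001000011010
→ & → 1001000011010 = 4634
→ << 3 (mod 2^13) → 1000011010000 = 4304
→ << 3 (mod 2^13) → 0011010000000 = 1664
→ >> 1 → 0001101000000 = 832
→ << 1 (mod 2^13) → 0011010000000 = 1664

1664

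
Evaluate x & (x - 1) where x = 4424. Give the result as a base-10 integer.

4416

x = 1000101001000 = 4424
x - 1 = 1000101000111
AND   = 1000101000000 = 4416
(x & (x - 1) clears the lowest set bit of x.)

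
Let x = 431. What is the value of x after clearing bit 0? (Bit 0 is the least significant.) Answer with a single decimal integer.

x = 110101111
bit 0 is currently 1; clear it via x & ~(1 << 0) = x & ~1
→ 110101110 = 430

430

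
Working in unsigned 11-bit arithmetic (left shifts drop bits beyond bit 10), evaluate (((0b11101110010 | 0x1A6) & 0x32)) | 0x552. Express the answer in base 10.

1394

0b11101110010 = 11101110010
0x1A6 = 00110100110
→ | → 11111110110 = 2038
0x32 = 00000110010
→ & → 00000110010 = 50
0x552 = 10101010010
→ | → 10101110010 = 1394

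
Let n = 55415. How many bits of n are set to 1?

55415 = 1101100001110111
Count the 1s: 1 + 1 + 1 + 1 + 1 + 1 + 1 + 1 + 1 + 1 = 10

10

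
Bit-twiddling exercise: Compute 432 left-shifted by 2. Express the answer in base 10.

432 = 00110110000
shift left by 2 → 11011000000 = 1728
(equivalently, 432 × 2^2 = 432 × 4)

1728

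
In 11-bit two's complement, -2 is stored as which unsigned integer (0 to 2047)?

2046

2 in 11 bits: 00000000010
Invert: 11111111101
Add 1:  11111111110 = 2046
(Check: 2^11 - 2 = 2048 - 2 = 2046.)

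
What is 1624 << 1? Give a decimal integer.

1624 = 011001011000
shift left by 1 → 110010110000 = 3248
(equivalently, 1624 × 2^1 = 1624 × 2)

3248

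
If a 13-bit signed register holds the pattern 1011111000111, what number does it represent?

-2105

pattern = 1011111000111 (MSB is 1 ⇒ negative)
Invert: 0100000111000, add 1 → 0100000111001 = 2105, so the value is -2105.
(Equivalently: 6087 - 2^13 = 6087 - 8192 = -2105.)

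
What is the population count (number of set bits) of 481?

481 = 111100001
Count the 1s: 1 + 1 + 1 + 1 + 1 = 5

5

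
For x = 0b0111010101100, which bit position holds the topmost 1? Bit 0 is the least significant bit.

11

0b0111010101100 = 111010101100
The topmost 1 is at position 11 (since 2^11 = 2048 ≤ 3756 < 4096).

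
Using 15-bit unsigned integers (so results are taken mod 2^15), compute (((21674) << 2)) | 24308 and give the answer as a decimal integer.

24316

21674 = 101010010101010
→ << 2 (mod 2^15) → 101001010101000 = 21160
24308 = 101111011110100
→ | → 101111011111100 = 24316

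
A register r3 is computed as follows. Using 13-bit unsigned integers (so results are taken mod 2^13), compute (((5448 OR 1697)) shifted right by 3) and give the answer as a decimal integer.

765

5448 = 1010101001000
1697 = 0011010100001
→ OR → 1011111101001 = 6121
→ shifted right by 3 → 0001011111101 = 765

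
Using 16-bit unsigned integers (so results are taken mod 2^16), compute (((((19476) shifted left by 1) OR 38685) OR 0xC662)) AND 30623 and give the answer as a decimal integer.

19476 = 0100110000010100
→ shifted left by 1 (mod 2^16) → 1001100000101000 = 38952
38685 = 1001011100011101
→ OR → 1001111100111101 = 40765
0xC662 = 1100011001100010
→ OR → 1101111101111111 = 57215
30623 = 0111011110011111
→ AND → 0101011100011111 = 22303

22303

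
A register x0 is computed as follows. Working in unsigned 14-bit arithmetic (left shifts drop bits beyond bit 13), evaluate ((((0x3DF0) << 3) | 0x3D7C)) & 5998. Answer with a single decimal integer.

0x3DF0 = 11110111110000
→ << 3 (mod 2^14) → 10111110000000 = 12160
0x3D7C = 11110101111100
→ | → 11111111111100 = 16380
5998 = 01011101101110
→ & → 01011101101100 = 5996

5996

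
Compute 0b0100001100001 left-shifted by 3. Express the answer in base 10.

17160

x = 000100001100001
shift left by 3 → 100001100001000 = 17160
(equivalently, 2145 × 2^3 = 2145 × 8)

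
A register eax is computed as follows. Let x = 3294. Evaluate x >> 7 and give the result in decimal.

25

3294 = 110011011110
shift right by 7 → 000000011001 = 25
(equivalently, floor(3294 / 128))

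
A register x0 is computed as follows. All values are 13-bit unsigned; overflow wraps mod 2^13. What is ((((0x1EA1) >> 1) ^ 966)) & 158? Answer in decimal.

150

0x1EA1 = 1111010100001
→ >> 1 → 0111101010000 = 3920
966 = 0001111000110
→ ^ → 0110010010110 = 3222
158 = 0000010011110
→ & → 0000010010110 = 150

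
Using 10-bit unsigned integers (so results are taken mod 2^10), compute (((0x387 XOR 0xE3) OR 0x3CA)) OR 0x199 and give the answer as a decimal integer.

1023

0x387 = 1110000111
0xE3 = 0011100011
→ XOR → 1101100100 = 868
0x3CA = 1111001010
→ OR → 1111101110 = 1006
0x199 = 0110011001
→ OR → 1111111111 = 1023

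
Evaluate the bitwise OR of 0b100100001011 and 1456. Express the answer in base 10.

a = 100100001011
1456 = 010110110000
 OR → 110110111011 = 3515

3515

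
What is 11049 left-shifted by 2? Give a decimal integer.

11049 = 0010101100101001
shift left by 2 → 1010110010100100 = 44196
(equivalently, 11049 × 2^2 = 11049 × 4)

44196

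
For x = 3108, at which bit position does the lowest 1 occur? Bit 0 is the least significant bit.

3108 = 110000100100
Trailing zeros: 2, so the lowest set bit is bit 2 (value 4).

2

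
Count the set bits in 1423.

1423 = 10110001111
Count the 1s: 1 + 1 + 1 + 1 + 1 + 1 + 1 = 7

7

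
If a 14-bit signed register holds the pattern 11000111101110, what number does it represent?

pattern = 11000111101110 (MSB is 1 ⇒ negative)
Invert: 00111000010001, add 1 → 00111000010010 = 3602, so the value is -3602.
(Equivalently: 12782 - 2^14 = 12782 - 16384 = -3602.)

-3602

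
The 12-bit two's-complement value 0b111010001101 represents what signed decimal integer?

-371

pattern = 111010001101 (MSB is 1 ⇒ negative)
Invert: 000101110010, add 1 → 000101110011 = 371, so the value is -371.
(Equivalently: 3725 - 2^12 = 3725 - 4096 = -371.)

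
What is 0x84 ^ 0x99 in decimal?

29

0x84 = 10000100
0x99 = 10011001
XOR → 00011101 = 29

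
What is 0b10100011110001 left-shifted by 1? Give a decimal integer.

x = 010100011110001
shift left by 1 → 101000111100010 = 20962
(equivalently, 10481 × 2^1 = 10481 × 2)

20962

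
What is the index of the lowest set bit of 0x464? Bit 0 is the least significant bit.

0x464 = 10001100100
Trailing zeros: 2, so the lowest set bit is bit 2 (value 4).

2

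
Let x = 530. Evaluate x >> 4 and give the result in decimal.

33

530 = 1000010010
shift right by 4 → 0000100001 = 33
(equivalently, floor(530 / 16))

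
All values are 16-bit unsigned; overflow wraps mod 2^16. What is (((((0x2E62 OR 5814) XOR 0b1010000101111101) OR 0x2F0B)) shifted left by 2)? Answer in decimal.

65068

0x2E62 = 0010111001100010
5814 = 0001011010110110
→ OR → 0011111011110110 = 16118
0b1010000101111101 = 1010000101111101
→ XOR → 1001111110001011 = 40843
0x2F0B = 0010111100001011
→ OR → 1011111110001011 = 49035
→ shifted left by 2 (mod 2^16) → 1111111000101100 = 65068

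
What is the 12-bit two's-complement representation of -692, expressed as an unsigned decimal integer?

3404

692 in 12 bits: 001010110100
Invert: 110101001011
Add 1:  110101001100 = 3404
(Check: 2^12 - 692 = 4096 - 692 = 3404.)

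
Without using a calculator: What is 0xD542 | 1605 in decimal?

55111

0xD542 = 1101010101000010
1605 = 0000011001000101
 OR → 1101011101000111 = 55111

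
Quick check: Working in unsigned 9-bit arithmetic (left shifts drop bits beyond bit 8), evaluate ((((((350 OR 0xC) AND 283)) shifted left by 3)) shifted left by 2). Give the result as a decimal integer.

320

350 = 101011110
0xC = 000001100
→ OR → 101011110 = 350
283 = 100011011
→ AND → 100011010 = 282
→ shifted left by 3 (mod 2^9) → 011010000 = 208
→ shifted left by 2 (mod 2^9) → 101000000 = 320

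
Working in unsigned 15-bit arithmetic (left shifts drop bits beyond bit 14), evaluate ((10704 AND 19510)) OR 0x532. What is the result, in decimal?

3378

10704 = 010100111010000
19510 = 100110000110110
→ AND → 000100000010000 = 2064
0x532 = 000010100110010
→ OR → 000110100110010 = 3378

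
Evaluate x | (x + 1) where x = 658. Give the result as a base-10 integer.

x = 1010010010 = 658
x + 1 = 1010010011
OR    = 1010010011 = 659
(x | (x + 1) sets the lowest cleared bit.)

659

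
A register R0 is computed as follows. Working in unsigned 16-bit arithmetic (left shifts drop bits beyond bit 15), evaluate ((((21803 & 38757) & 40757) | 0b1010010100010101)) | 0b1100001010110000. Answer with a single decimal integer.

21803 = 0101010100101011
38757 = 1001011101100101
→ & → 0001010100100001 = 5409
40757 = 1001111100110101
→ & → 0001010100100001 = 5409
0b1010010100010101 = 1010010100010101
→ | → 1011010100110101 = 46389
0b1100001010110000 = 1100001010110000
→ | → 1111011110110101 = 63413

63413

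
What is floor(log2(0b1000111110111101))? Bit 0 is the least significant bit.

15

0b1000111110111101 = 1000111110111101
The topmost 1 is at position 15 (since 2^15 = 32768 ≤ 36797 < 65536).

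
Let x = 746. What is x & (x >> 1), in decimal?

96

x = 1011101010 = 746
x>>1 = 0101110101
AND  = 0001100000 = 96
(x & (x >> 1) has a 1 wherever x has two consecutive 1 bits.)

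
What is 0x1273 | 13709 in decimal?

14335

0x1273 = 01001001110011
13709 = 11010110001101
 OR → 11011111111111 = 14335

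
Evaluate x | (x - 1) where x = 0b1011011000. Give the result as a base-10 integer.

735

x = 1011011000 = 728
x - 1 = 1011010111
OR    = 1011011111 = 735
(x | (x - 1) sets all bits below the lowest set bit.)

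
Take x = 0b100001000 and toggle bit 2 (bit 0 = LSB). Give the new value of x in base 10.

x = 100001000
bit 2 is currently 0; toggle it via x ^ (1 << 2) = x ^ 4
→ 100001100 = 268

268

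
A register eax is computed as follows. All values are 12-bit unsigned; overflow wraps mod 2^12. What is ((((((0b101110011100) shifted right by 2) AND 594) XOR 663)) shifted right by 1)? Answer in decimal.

0b101110011100 = 101110011100
→ shifted right by 2 → 001011100111 = 743
594 = 001001010010
→ AND → 001001000010 = 578
663 = 001010010111
→ XOR → 000011010101 = 213
→ shifted right by 1 → 000001101010 = 106

106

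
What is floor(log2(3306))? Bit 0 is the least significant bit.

11

3306 = 110011101010
The topmost 1 is at position 11 (since 2^11 = 2048 ≤ 3306 < 4096).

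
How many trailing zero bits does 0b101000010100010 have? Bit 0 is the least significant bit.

0b101000010100010 = 101000010100010
Trailing zeros: 1, so the lowest set bit is bit 1 (value 2).

1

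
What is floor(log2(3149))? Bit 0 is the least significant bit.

11

3149 = 110001001101
The topmost 1 is at position 11 (since 2^11 = 2048 ≤ 3149 < 4096).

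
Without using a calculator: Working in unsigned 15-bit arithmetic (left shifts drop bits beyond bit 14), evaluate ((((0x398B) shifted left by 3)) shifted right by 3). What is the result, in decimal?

2443

0x398B = 011100110001011
→ shifted left by 3 (mod 2^15) → 100110001011000 = 19544
→ shifted right by 3 → 000100110001011 = 2443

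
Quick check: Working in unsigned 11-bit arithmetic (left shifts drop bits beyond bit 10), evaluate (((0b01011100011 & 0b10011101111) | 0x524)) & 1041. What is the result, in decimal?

1025

0b01011100011 = 01011100011
0b10011101111 = 10011101111
→ & → 00011100011 = 227
0x524 = 10100100100
→ | → 10111100111 = 1511
1041 = 10000010001
→ & → 10000000001 = 1025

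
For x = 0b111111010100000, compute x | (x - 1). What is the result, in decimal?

x = 111111010100000 = 32416
x - 1 = 111111010011111
OR    = 111111010111111 = 32447
(x | (x - 1) sets all bits below the lowest set bit.)

32447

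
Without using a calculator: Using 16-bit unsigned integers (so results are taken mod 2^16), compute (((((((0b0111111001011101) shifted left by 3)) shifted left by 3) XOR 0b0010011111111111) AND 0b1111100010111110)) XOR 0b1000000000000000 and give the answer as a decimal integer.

12478

0b0111111001011101 = 0111111001011101
→ shifted left by 3 (mod 2^16) → 1111001011101000 = 62184
→ shifted left by 3 (mod 2^16) → 1001011101000000 = 38720
0b0010011111111111 = 0010011111111111
→ XOR → 1011000010111111 = 45247
0b1111100010111110 = 1111100010111110
→ AND → 1011000010111110 = 45246
0b1000000000000000 = 1000000000000000
→ XOR → 0011000010111110 = 12478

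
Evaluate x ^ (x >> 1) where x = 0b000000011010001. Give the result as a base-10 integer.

x = 11010001 = 209
x>>1 = 01101000
XOR  = 10111001 = 185
(x ^ (x >> 1) gives the standard binary-reflected Gray code of x.)

185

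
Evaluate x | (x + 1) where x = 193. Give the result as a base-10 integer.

195

x = 11000001 = 193
x + 1 = 11000010
OR    = 11000011 = 195
(x | (x + 1) sets the lowest cleared bit.)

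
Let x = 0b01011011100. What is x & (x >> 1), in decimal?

76

x = 1011011100 = 732
x>>1 = 0101101110
AND  = 0001001100 = 76
(x & (x >> 1) has a 1 wherever x has two consecutive 1 bits.)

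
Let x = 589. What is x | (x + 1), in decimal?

x = 1001001101 = 589
x + 1 = 1001001110
OR    = 1001001111 = 591
(x | (x + 1) sets the lowest cleared bit.)

591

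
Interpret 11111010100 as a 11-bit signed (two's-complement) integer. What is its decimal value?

pattern = 11111010100 (MSB is 1 ⇒ negative)
Invert: 00000101011, add 1 → 00000101100 = 44, so the value is -44.
(Equivalently: 2004 - 2^11 = 2004 - 2048 = -44.)

-44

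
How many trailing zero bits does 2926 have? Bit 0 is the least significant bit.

2926 = 101101101110
Trailing zeros: 1, so the lowest set bit is bit 1 (value 2).

1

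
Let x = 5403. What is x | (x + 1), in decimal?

x = 1010100011011 = 5403
x + 1 = 1010100011100
OR    = 1010100011111 = 5407
(x | (x + 1) sets the lowest cleared bit.)

5407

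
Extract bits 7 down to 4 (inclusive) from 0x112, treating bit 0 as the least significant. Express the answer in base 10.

1

v = 100010010
Shift right by 4: 10001
Mask low 4 bits: 0001 = 1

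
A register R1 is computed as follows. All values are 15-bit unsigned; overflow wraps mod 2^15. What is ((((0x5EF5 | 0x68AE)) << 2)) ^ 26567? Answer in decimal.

7227

0x5EF5 = 101111011110101
0x68AE = 110100010101110
→ | → 111111011111111 = 32511
→ << 2 (mod 2^15) → 111101111111100 = 31740
26567 = 110011111000111
→ ^ → 001110000111011 = 7227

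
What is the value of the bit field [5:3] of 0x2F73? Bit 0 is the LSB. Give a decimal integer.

6

v = 010111101110011
Shift right by 3: 010111101110
Mask low 3 bits: 110 = 6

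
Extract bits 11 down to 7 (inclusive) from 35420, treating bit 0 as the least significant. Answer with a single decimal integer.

v = 1000101001011100
Shift right by 7: 100010100
Mask low 5 bits: 10100 = 20

20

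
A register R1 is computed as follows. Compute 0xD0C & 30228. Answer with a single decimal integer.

1028

0xD0C = 000110100001100
30228 = 111011000010100
AND → 000010000000100 = 1028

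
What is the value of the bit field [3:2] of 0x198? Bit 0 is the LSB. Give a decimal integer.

2

v = 110011000
Shift right by 2: 1100110
Mask low 2 bits: 10 = 2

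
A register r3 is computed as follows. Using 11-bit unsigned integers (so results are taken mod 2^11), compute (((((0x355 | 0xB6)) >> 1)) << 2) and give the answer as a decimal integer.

0x355 = 01101010101
0xB6 = 00010110110
→ | → 01111110111 = 1015
→ >> 1 → 00111111011 = 507
→ << 2 (mod 2^11) → 11111101100 = 2028

2028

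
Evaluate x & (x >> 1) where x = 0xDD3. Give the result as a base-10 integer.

x = 110111010011 = 3539
x>>1 = 011011101001
AND  = 010011000001 = 1217
(x & (x >> 1) has a 1 wherever x has two consecutive 1 bits.)

1217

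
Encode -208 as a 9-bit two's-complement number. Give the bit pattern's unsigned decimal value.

304

208 in 9 bits: 011010000
Invert: 100101111
Add 1:  100110000 = 304
(Check: 2^9 - 208 = 512 - 208 = 304.)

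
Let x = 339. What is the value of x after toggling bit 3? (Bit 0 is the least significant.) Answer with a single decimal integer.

x = 0101010011
bit 3 is currently 0; toggle it via x ^ (1 << 3) = x ^ 8
→ 0101011011 = 347

347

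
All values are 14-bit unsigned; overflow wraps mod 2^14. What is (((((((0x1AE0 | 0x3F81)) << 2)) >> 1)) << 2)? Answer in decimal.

16136

0x1AE0 = 01101011100000
0x3F81 = 11111110000001
→ | → 11111111100001 = 16353
→ << 2 (mod 2^14) → 11111110000100 = 16260
→ >> 1 → 01111111000010 = 8130
→ << 2 (mod 2^14) → 11111100001000 = 16136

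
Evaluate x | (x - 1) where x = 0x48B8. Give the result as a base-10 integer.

18623

x = 100100010111000 = 18616
x - 1 = 100100010110111
OR    = 100100010111111 = 18623
(x | (x - 1) sets all bits below the lowest set bit.)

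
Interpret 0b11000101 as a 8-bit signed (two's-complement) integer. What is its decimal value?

pattern = 11000101 (MSB is 1 ⇒ negative)
Invert: 00111010, add 1 → 00111011 = 59, so the value is -59.
(Equivalently: 197 - 2^8 = 197 - 256 = -59.)

-59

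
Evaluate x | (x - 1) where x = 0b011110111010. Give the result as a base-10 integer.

x = 11110111010 = 1978
x - 1 = 11110111001
OR    = 11110111011 = 1979
(x | (x - 1) sets all bits below the lowest set bit.)

1979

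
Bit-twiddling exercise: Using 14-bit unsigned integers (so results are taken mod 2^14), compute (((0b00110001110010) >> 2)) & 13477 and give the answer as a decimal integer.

0b00110001110010 = 00110001110010
→ >> 2 → 00001100011100 = 796
13477 = 11010010100101
→ & → 00000000000100 = 4

4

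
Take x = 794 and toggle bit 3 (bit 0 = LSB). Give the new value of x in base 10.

x = 1100011010
bit 3 is currently 1; toggle it via x ^ (1 << 3) = x ^ 8
→ 1100010010 = 786

786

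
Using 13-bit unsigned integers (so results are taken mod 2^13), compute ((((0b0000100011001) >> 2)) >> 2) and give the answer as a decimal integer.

17

0b0000100011001 = 0000100011001
→ >> 2 → 0000001000110 = 70
→ >> 2 → 0000000010001 = 17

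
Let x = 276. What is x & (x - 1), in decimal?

272

x = 100010100 = 276
x - 1 = 100010011
AND   = 100010000 = 272
(x & (x - 1) clears the lowest set bit of x.)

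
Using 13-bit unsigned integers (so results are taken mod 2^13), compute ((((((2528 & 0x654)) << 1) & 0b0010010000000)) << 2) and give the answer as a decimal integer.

512

2528 = 0100111100000
0x654 = 0011001010100
→ & → 0000001000000 = 64
→ << 1 (mod 2^13) → 0000010000000 = 128
0b0010010000000 = 0010010000000
→ & → 0000010000000 = 128
→ << 2 (mod 2^13) → 0001000000000 = 512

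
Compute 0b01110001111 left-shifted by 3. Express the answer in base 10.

x = 0001110001111
shift left by 3 → 1110001111000 = 7288
(equivalently, 911 × 2^3 = 911 × 8)

7288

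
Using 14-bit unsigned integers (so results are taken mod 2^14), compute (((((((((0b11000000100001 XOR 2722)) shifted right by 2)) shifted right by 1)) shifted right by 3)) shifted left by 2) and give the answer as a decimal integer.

936

0b11000000100001 = 11000000100001
2722 = 00101010100010
→ XOR → 11101010000011 = 14979
→ shifted right by 2 → 00111010100000 = 3744
→ shifted right by 1 → 00011101010000 = 1872
→ shifted right by 3 → 00000011101010 = 234
→ shifted left by 2 (mod 2^14) → 00001110101000 = 936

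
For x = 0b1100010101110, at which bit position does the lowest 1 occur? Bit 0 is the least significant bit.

1

0b1100010101110 = 1100010101110
Trailing zeros: 1, so the lowest set bit is bit 1 (value 2).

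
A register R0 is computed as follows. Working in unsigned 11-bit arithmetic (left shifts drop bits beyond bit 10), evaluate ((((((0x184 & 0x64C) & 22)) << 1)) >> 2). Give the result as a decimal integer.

2

0x184 = 00110000100
0x64C = 11001001100
→ & → 00000000100 = 4
22 = 00000010110
→ & → 00000000100 = 4
→ << 1 (mod 2^11) → 00000001000 = 8
→ >> 2 → 00000000010 = 2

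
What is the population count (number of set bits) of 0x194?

0x194 = 110010100
Count the 1s: 1 + 1 + 1 + 1 = 4

4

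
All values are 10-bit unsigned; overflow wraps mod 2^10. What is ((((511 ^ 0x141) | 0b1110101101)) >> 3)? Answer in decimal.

511 = 0111111111
0x141 = 0101000001
→ ^ → 0010111110 = 190
0b1110101101 = 1110101101
→ | → 1110111111 = 959
→ >> 3 → 0001110111 = 119

119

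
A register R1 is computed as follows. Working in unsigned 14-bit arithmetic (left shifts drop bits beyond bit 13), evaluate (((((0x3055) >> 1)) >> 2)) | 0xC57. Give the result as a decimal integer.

3679

0x3055 = 11000001010101
→ >> 1 → 01100000101010 = 6186
→ >> 2 → 00011000001010 = 1546
0xC57 = 00110001010111
→ | → 00111001011111 = 3679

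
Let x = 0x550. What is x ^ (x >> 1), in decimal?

x = 10101010000 = 1360
x>>1 = 01010101000
XOR  = 11111111000 = 2040
(x ^ (x >> 1) gives the standard binary-reflected Gray code of x.)

2040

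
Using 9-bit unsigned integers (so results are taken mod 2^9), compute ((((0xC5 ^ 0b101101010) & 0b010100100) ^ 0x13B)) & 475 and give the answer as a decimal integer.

0xC5 = 011000101
0b101101010 = 101101010
→ ^ → 110101111 = 431
0b010100100 = 010100100
→ & → 010100100 = 164
0x13B = 100111011
→ ^ → 110011111 = 415
475 = 111011011
→ & → 110011011 = 411

411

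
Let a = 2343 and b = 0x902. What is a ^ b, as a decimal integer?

2343 = 100100100111
0x902 = 100100000010
XOR → 000000100101 = 37

37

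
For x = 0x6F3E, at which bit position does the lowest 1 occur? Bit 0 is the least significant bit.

0x6F3E = 110111100111110
Trailing zeros: 1, so the lowest set bit is bit 1 (value 2).

1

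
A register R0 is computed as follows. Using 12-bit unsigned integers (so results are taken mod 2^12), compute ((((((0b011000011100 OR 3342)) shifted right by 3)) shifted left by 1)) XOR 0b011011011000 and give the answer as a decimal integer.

1310

0b011000011100 = 011000011100
3342 = 110100001110
→ OR → 111100011110 = 3870
→ shifted right by 3 → 000111100011 = 483
→ shifted left by 1 (mod 2^12) → 001111000110 = 966
0b011011011000 = 011011011000
→ XOR → 010100011110 = 1310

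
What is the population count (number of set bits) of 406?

5

406 = 110010110
Count the 1s: 1 + 1 + 1 + 1 + 1 = 5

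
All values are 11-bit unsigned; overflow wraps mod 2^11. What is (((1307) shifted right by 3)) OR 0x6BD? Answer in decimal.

1727

1307 = 10100011011
→ shifted right by 3 → 00010100011 = 163
0x6BD = 11010111101
→ OR → 11010111111 = 1727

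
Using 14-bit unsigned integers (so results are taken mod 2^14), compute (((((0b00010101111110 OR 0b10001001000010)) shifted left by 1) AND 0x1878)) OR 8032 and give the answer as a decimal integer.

8056

0b00010101111110 = 00010101111110
0b10001001000010 = 10001001000010
→ OR → 10011101111110 = 10110
→ shifted left by 1 (mod 2^14) → 00111011111100 = 3836
0x1878 = 01100001111000
→ AND → 00100001111000 = 2168
8032 = 01111101100000
→ OR → 01111101111000 = 8056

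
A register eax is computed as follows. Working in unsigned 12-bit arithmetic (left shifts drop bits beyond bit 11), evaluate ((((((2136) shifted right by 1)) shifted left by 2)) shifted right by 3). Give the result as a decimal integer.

2136 = 100001011000
→ shifted right by 1 → 010000101100 = 1068
→ shifted left by 2 (mod 2^12) → 000010110000 = 176
→ shifted right by 3 → 000000010110 = 22

22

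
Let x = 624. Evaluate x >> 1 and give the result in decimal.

624 = 1001110000
shift right by 1 → 0100111000 = 312
(equivalently, floor(624 / 2))

312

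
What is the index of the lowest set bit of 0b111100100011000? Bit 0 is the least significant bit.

3

0b111100100011000 = 111100100011000
Trailing zeros: 3, so the lowest set bit is bit 3 (value 8).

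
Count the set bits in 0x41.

0x41 = 1000001
Count the 1s: 1 + 1 = 2

2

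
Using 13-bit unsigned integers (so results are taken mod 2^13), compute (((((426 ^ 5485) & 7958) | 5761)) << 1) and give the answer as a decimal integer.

426 = 0000110101010
5485 = 1010101101101
→ ^ → 1010011000111 = 5319
7958 = 1111100010110
→ & → 1010000000110 = 5126
5761 = 1011010000001
→ | → 1011010000111 = 5767
→ << 1 (mod 2^13) → 0110100001110 = 3342

3342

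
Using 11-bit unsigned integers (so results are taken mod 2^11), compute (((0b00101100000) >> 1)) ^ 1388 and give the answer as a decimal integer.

1500

0b00101100000 = 00101100000
→ >> 1 → 00010110000 = 176
1388 = 10101101100
→ ^ → 10111011100 = 1500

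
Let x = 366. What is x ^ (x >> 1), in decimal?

x = 101101110 = 366
x>>1 = 010110111
XOR  = 111011001 = 473
(x ^ (x >> 1) gives the standard binary-reflected Gray code of x.)

473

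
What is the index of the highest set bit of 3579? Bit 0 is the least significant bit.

11

3579 = 110111111011
The topmost 1 is at position 11 (since 2^11 = 2048 ≤ 3579 < 4096).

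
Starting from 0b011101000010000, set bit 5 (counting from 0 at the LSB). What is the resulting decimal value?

14896

x = 011101000010000
bit 5 is currently 0; set it via x | (1 << 5) = x | 32
→ 011101000110000 = 14896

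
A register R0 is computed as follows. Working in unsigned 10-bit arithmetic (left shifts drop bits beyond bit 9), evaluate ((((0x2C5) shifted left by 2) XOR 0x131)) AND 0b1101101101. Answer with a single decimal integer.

0x2C5 = 1011000101
→ shifted left by 2 (mod 2^10) → 1100010100 = 788
0x131 = 0100110001
→ XOR → 1000100101 = 549
0b1101101101 = 1101101101
→ AND → 1000100101 = 549

549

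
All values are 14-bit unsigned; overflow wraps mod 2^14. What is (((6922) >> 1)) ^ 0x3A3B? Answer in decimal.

14270

6922 = 01101100001010
→ >> 1 → 00110110000101 = 3461
0x3A3B = 11101000111011
→ ^ → 11011110111110 = 14270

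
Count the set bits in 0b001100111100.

n = 1100111100
Count the 1s: 1 + 1 + 1 + 1 + 1 + 1 = 6

6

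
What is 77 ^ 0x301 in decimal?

77 = 0001001101
0x301 = 1100000001
XOR → 1101001100 = 844

844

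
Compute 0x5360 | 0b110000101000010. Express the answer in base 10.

29538

0x5360 = 101001101100000
b = 110000101000010
 OR → 111001101100010 = 29538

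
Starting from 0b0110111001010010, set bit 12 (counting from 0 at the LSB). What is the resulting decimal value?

x = 0110111001010010
bit 12 is currently 0; set it via x | (1 << 12) = x | 4096
→ 0111111001010010 = 32338

32338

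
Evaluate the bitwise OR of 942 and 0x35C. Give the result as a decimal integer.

1022

942 = 1110101110
0x35C = 1101011100
 OR → 1111111110 = 1022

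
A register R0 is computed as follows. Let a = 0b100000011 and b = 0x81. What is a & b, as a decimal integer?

a = 100000011
0x81 = 010000001
AND → 000000001 = 1

1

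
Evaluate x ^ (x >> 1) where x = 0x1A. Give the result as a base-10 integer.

23

x = 11010 = 26
x>>1 = 01101
XOR  = 10111 = 23
(x ^ (x >> 1) gives the standard binary-reflected Gray code of x.)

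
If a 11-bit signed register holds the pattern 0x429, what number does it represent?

-983

pattern = 10000101001 (MSB is 1 ⇒ negative)
Invert: 01111010110, add 1 → 01111010111 = 983, so the value is -983.
(Equivalently: 1065 - 2^11 = 1065 - 2048 = -983.)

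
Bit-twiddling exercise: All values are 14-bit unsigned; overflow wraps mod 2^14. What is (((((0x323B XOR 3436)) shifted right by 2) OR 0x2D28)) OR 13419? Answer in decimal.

16383

0x323B = 11001000111011
3436 = 00110101101100
→ XOR → 11111101010111 = 16215
→ shifted right by 2 → 00111111010101 = 4053
0x2D28 = 10110100101000
→ OR → 10111111111101 = 12285
13419 = 11010001101011
→ OR → 11111111111111 = 16383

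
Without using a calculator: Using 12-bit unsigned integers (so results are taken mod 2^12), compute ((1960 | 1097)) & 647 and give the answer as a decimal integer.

1960 = 011110101000
1097 = 010001001001
→ | → 011111101001 = 2025
647 = 001010000111
→ & → 001010000001 = 641

641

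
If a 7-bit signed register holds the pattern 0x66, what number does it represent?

pattern = 1100110 (MSB is 1 ⇒ negative)
Invert: 0011001, add 1 → 0011010 = 26, so the value is -26.
(Equivalently: 102 - 2^7 = 102 - 128 = -26.)

-26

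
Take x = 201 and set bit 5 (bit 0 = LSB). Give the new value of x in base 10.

233

x = 011001001
bit 5 is currently 0; set it via x | (1 << 5) = x | 32
→ 011101001 = 233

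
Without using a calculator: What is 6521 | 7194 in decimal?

7547

6521 = 1100101111001
7194 = 1110000011010
 OR → 1110101111011 = 7547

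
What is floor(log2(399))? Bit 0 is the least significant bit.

399 = 110001111
The topmost 1 is at position 8 (since 2^8 = 256 ≤ 399 < 512).

8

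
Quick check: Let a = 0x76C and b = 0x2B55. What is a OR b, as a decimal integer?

0x76C = 00011101101100
0x2B55 = 10101101010101
 OR → 10111101111101 = 12157

12157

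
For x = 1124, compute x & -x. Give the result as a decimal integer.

x = 10001100100 = 1124
-x (two's complement) = …01110011100
AND   = 00000000100 = 4
(x & -x isolates the lowest set bit of x.)

4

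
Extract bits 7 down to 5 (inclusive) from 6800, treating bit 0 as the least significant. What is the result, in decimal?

4

v = 01101010010000
Shift right by 5: 011010100
Mask low 3 bits: 100 = 4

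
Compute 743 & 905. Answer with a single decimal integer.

641

743 = 1011100111
905 = 1110001001
AND → 1010000001 = 641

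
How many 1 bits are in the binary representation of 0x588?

0x588 = 10110001000
Count the 1s: 1 + 1 + 1 + 1 = 4

4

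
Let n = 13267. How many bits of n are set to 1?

13267 = 11001111010011
Count the 1s: 1 + 1 + 1 + 1 + 1 + 1 + 1 + 1 + 1 = 9

9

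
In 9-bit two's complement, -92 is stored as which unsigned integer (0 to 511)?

420

92 in 9 bits: 001011100
Invert: 110100011
Add 1:  110100100 = 420
(Check: 2^9 - 92 = 512 - 92 = 420.)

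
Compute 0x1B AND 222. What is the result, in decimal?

0x1B = 00011011
222 = 11011110
AND → 00011010 = 26

26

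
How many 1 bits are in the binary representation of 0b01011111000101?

8

n = 1011111000101
Count the 1s: 1 + 1 + 1 + 1 + 1 + 1 + 1 + 1 = 8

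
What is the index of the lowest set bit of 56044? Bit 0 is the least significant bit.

56044 = 1101101011101100
Trailing zeros: 2, so the lowest set bit is bit 2 (value 4).

2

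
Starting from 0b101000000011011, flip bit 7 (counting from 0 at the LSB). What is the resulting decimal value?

x = 101000000011011
bit 7 is currently 0; toggle it via x ^ (1 << 7) = x ^ 128
→ 101000010011011 = 20635

20635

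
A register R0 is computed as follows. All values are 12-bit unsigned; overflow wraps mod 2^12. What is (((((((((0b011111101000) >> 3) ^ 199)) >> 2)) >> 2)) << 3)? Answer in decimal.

24

0b011111101000 = 011111101000
→ >> 3 → 000011111101 = 253
199 = 000011000111
→ ^ → 000000111010 = 58
→ >> 2 → 000000001110 = 14
→ >> 2 → 000000000011 = 3
→ << 3 (mod 2^12) → 000000011000 = 24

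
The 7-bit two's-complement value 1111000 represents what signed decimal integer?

-8

pattern = 1111000 (MSB is 1 ⇒ negative)
Invert: 0000111, add 1 → 0001000 = 8, so the value is -8.
(Equivalently: 120 - 2^7 = 120 - 128 = -8.)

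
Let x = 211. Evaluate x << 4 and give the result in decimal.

211 = 000011010011
shift left by 4 → 110100110000 = 3376
(equivalently, 211 × 2^4 = 211 × 16)

3376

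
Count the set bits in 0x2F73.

0x2F73 = 10111101110011
Count the 1s: 1 + 1 + 1 + 1 + 1 + 1 + 1 + 1 + 1 + 1 = 10

10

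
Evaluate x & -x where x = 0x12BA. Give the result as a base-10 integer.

x = 1001010111010 = 4794
-x (two's complement) = …0110101000110
AND   = 0000000000010 = 2
(x & -x isolates the lowest set bit of x.)

2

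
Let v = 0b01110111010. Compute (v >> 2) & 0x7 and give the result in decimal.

v = 01110111010
Shift right by 2: 011101110
Mask low 3 bits: 110 = 6

6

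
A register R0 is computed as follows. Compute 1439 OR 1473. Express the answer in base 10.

1439 = 10110011111
1473 = 10111000001
 OR → 10111011111 = 1503

1503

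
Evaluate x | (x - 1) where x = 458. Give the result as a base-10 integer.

x = 111001010 = 458
x - 1 = 111001001
OR    = 111001011 = 459
(x | (x - 1) sets all bits below the lowest set bit.)

459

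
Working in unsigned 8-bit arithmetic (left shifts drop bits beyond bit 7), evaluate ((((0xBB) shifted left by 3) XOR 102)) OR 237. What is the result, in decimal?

0xBB = 10111011
→ shifted left by 3 (mod 2^8) → 11011000 = 216
102 = 01100110
→ XOR → 10111110 = 190
237 = 11101101
→ OR → 11111111 = 255

255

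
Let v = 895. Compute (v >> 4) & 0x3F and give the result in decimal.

v = 1101111111
Shift right by 4: 110111
Mask low 6 bits: 110111 = 55

55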